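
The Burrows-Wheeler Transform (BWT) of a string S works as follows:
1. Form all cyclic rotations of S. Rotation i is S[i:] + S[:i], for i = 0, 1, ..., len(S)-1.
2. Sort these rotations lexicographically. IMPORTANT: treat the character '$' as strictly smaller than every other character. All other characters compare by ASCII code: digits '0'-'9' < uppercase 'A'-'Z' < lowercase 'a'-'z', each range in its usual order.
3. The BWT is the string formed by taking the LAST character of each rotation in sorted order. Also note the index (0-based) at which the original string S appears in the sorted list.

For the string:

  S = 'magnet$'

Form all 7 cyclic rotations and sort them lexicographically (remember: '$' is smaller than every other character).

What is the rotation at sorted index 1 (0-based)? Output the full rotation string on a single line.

All 7 rotations (rotation i = S[i:]+S[:i]):
  rot[0] = magnet$
  rot[1] = agnet$m
  rot[2] = gnet$ma
  rot[3] = net$mag
  rot[4] = et$magn
  rot[5] = t$magne
  rot[6] = $magnet
Sorted (with $ < everything):
  sorted[0] = $magnet
  sorted[1] = agnet$m
  sorted[2] = et$magn
  sorted[3] = gnet$ma
  sorted[4] = magnet$
  sorted[5] = net$mag
  sorted[6] = t$magne
sorted[1] = agnet$m

Answer: agnet$m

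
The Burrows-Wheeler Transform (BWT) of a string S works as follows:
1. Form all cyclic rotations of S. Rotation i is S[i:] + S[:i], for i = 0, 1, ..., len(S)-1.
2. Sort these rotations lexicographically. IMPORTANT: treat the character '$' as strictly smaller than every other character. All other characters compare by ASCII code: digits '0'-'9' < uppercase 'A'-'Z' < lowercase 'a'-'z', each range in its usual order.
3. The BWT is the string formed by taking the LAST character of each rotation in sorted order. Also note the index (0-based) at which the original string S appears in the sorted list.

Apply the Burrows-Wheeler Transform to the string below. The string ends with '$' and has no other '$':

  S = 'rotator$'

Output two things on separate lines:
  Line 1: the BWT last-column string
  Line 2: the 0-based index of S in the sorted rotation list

Answer: rttro$oa
5

Derivation:
All 8 rotations (rotation i = S[i:]+S[:i]):
  rot[0] = rotator$
  rot[1] = otator$r
  rot[2] = tator$ro
  rot[3] = ator$rot
  rot[4] = tor$rota
  rot[5] = or$rotat
  rot[6] = r$rotato
  rot[7] = $rotator
Sorted (with $ < everything):
  sorted[0] = $rotator  (last char: 'r')
  sorted[1] = ator$rot  (last char: 't')
  sorted[2] = or$rotat  (last char: 't')
  sorted[3] = otator$r  (last char: 'r')
  sorted[4] = r$rotato  (last char: 'o')
  sorted[5] = rotator$  (last char: '$')
  sorted[6] = tator$ro  (last char: 'o')
  sorted[7] = tor$rota  (last char: 'a')
Last column: rttro$oa
Original string S is at sorted index 5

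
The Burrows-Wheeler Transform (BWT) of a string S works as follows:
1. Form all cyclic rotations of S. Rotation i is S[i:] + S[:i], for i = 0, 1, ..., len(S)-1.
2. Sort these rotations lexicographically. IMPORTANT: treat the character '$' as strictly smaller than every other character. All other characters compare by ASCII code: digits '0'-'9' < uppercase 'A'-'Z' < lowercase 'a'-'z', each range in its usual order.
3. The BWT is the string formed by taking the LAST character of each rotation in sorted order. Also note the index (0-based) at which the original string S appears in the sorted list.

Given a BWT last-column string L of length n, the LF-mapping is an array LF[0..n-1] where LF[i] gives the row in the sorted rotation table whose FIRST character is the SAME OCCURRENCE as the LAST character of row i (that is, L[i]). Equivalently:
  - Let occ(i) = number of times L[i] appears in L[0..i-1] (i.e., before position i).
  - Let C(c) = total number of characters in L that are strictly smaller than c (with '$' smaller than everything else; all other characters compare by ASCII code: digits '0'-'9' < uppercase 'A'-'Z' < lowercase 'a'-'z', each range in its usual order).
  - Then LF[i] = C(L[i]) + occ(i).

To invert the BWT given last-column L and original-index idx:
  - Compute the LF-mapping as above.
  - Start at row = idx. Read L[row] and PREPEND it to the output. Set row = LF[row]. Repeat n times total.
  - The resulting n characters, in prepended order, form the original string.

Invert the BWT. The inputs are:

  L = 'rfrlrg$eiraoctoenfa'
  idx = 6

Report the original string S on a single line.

LF mapping: 14 6 15 10 16 8 0 4 9 17 1 12 3 18 13 5 11 7 2
Walk LF starting at row 6, prepending L[row]:
  step 1: row=6, L[6]='$', prepend. Next row=LF[6]=0
  step 2: row=0, L[0]='r', prepend. Next row=LF[0]=14
  step 3: row=14, L[14]='o', prepend. Next row=LF[14]=13
  step 4: row=13, L[13]='t', prepend. Next row=LF[13]=18
  step 5: row=18, L[18]='a', prepend. Next row=LF[18]=2
  step 6: row=2, L[2]='r', prepend. Next row=LF[2]=15
  step 7: row=15, L[15]='e', prepend. Next row=LF[15]=5
  step 8: row=5, L[5]='g', prepend. Next row=LF[5]=8
  step 9: row=8, L[8]='i', prepend. Next row=LF[8]=9
  step 10: row=9, L[9]='r', prepend. Next row=LF[9]=17
  step 11: row=17, L[17]='f', prepend. Next row=LF[17]=7
  step 12: row=7, L[7]='e', prepend. Next row=LF[7]=4
  step 13: row=4, L[4]='r', prepend. Next row=LF[4]=16
  step 14: row=16, L[16]='n', prepend. Next row=LF[16]=11
  step 15: row=11, L[11]='o', prepend. Next row=LF[11]=12
  step 16: row=12, L[12]='c', prepend. Next row=LF[12]=3
  step 17: row=3, L[3]='l', prepend. Next row=LF[3]=10
  step 18: row=10, L[10]='a', prepend. Next row=LF[10]=1
  step 19: row=1, L[1]='f', prepend. Next row=LF[1]=6
Reversed output: falconrefrigerator$

Answer: falconrefrigerator$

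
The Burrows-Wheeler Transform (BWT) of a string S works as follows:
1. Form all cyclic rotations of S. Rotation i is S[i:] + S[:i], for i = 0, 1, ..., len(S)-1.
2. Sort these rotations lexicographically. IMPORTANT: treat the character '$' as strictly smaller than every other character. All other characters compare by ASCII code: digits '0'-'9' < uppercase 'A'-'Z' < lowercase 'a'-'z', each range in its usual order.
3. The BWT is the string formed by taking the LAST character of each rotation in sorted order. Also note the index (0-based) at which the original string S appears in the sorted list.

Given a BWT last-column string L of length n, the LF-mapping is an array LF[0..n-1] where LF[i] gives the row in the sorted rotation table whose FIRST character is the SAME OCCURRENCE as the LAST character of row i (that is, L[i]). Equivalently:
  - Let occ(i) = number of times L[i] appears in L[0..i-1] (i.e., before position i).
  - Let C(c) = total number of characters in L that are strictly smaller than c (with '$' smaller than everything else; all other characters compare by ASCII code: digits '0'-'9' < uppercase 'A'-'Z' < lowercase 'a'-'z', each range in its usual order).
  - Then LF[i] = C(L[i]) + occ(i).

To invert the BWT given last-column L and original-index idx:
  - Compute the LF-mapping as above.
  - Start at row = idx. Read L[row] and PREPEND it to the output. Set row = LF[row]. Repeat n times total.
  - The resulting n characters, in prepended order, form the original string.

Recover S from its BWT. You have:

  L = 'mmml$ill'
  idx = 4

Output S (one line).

Answer: lmllmim$

Derivation:
LF mapping: 5 6 7 2 0 1 3 4
Walk LF starting at row 4, prepending L[row]:
  step 1: row=4, L[4]='$', prepend. Next row=LF[4]=0
  step 2: row=0, L[0]='m', prepend. Next row=LF[0]=5
  step 3: row=5, L[5]='i', prepend. Next row=LF[5]=1
  step 4: row=1, L[1]='m', prepend. Next row=LF[1]=6
  step 5: row=6, L[6]='l', prepend. Next row=LF[6]=3
  step 6: row=3, L[3]='l', prepend. Next row=LF[3]=2
  step 7: row=2, L[2]='m', prepend. Next row=LF[2]=7
  step 8: row=7, L[7]='l', prepend. Next row=LF[7]=4
Reversed output: lmllmim$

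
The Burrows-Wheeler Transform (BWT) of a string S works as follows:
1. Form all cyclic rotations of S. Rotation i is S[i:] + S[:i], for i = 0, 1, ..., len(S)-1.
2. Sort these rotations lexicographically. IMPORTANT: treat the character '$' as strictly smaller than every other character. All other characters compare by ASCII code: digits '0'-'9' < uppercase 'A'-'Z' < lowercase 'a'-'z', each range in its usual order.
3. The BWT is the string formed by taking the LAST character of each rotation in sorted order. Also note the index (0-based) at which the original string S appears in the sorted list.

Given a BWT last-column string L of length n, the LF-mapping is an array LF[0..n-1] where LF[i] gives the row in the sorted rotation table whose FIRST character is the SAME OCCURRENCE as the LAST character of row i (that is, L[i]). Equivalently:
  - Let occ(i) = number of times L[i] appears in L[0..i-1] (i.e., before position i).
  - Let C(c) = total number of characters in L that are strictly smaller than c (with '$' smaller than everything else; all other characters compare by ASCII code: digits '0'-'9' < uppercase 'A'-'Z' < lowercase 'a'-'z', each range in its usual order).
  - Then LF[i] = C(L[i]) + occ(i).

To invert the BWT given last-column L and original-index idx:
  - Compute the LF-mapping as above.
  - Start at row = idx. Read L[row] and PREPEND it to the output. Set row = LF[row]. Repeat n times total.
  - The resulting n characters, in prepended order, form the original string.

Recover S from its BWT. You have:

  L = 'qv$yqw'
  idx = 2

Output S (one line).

Answer: qwyvq$

Derivation:
LF mapping: 1 3 0 5 2 4
Walk LF starting at row 2, prepending L[row]:
  step 1: row=2, L[2]='$', prepend. Next row=LF[2]=0
  step 2: row=0, L[0]='q', prepend. Next row=LF[0]=1
  step 3: row=1, L[1]='v', prepend. Next row=LF[1]=3
  step 4: row=3, L[3]='y', prepend. Next row=LF[3]=5
  step 5: row=5, L[5]='w', prepend. Next row=LF[5]=4
  step 6: row=4, L[4]='q', prepend. Next row=LF[4]=2
Reversed output: qwyvq$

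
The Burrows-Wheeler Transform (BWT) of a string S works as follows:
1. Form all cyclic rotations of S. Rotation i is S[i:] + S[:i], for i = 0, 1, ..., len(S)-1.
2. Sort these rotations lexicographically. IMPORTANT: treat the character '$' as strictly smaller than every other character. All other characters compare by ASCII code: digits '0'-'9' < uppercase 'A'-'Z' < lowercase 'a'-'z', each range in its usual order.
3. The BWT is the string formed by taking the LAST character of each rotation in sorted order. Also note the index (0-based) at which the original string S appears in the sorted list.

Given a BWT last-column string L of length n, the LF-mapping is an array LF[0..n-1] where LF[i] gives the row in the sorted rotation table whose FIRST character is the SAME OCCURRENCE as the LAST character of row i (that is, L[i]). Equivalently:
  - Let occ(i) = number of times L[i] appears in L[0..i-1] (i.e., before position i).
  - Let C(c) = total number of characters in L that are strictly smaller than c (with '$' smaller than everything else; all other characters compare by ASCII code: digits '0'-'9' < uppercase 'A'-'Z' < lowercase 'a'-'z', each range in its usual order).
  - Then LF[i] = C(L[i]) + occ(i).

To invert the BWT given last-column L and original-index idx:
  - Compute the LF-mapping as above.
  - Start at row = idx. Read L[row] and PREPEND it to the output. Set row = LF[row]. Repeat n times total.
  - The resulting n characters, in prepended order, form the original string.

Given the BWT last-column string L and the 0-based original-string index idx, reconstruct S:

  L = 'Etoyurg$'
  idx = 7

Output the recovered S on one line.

Answer: yogurtE$

Derivation:
LF mapping: 1 5 3 7 6 4 2 0
Walk LF starting at row 7, prepending L[row]:
  step 1: row=7, L[7]='$', prepend. Next row=LF[7]=0
  step 2: row=0, L[0]='E', prepend. Next row=LF[0]=1
  step 3: row=1, L[1]='t', prepend. Next row=LF[1]=5
  step 4: row=5, L[5]='r', prepend. Next row=LF[5]=4
  step 5: row=4, L[4]='u', prepend. Next row=LF[4]=6
  step 6: row=6, L[6]='g', prepend. Next row=LF[6]=2
  step 7: row=2, L[2]='o', prepend. Next row=LF[2]=3
  step 8: row=3, L[3]='y', prepend. Next row=LF[3]=7
Reversed output: yogurtE$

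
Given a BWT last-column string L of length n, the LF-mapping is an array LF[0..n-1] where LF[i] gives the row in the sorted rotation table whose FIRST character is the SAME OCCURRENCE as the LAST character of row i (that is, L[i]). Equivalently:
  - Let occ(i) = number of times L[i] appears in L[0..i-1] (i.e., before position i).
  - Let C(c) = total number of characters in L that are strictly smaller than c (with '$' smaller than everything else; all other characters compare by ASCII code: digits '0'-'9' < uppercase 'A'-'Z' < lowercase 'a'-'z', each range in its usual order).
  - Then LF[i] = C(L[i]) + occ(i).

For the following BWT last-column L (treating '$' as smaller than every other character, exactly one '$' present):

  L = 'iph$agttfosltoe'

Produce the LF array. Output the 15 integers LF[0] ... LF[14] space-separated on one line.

Answer: 6 10 5 0 1 4 12 13 3 8 11 7 14 9 2

Derivation:
Char counts: '$':1, 'a':1, 'e':1, 'f':1, 'g':1, 'h':1, 'i':1, 'l':1, 'o':2, 'p':1, 's':1, 't':3
C (first-col start): C('$')=0, C('a')=1, C('e')=2, C('f')=3, C('g')=4, C('h')=5, C('i')=6, C('l')=7, C('o')=8, C('p')=10, C('s')=11, C('t')=12
L[0]='i': occ=0, LF[0]=C('i')+0=6+0=6
L[1]='p': occ=0, LF[1]=C('p')+0=10+0=10
L[2]='h': occ=0, LF[2]=C('h')+0=5+0=5
L[3]='$': occ=0, LF[3]=C('$')+0=0+0=0
L[4]='a': occ=0, LF[4]=C('a')+0=1+0=1
L[5]='g': occ=0, LF[5]=C('g')+0=4+0=4
L[6]='t': occ=0, LF[6]=C('t')+0=12+0=12
L[7]='t': occ=1, LF[7]=C('t')+1=12+1=13
L[8]='f': occ=0, LF[8]=C('f')+0=3+0=3
L[9]='o': occ=0, LF[9]=C('o')+0=8+0=8
L[10]='s': occ=0, LF[10]=C('s')+0=11+0=11
L[11]='l': occ=0, LF[11]=C('l')+0=7+0=7
L[12]='t': occ=2, LF[12]=C('t')+2=12+2=14
L[13]='o': occ=1, LF[13]=C('o')+1=8+1=9
L[14]='e': occ=0, LF[14]=C('e')+0=2+0=2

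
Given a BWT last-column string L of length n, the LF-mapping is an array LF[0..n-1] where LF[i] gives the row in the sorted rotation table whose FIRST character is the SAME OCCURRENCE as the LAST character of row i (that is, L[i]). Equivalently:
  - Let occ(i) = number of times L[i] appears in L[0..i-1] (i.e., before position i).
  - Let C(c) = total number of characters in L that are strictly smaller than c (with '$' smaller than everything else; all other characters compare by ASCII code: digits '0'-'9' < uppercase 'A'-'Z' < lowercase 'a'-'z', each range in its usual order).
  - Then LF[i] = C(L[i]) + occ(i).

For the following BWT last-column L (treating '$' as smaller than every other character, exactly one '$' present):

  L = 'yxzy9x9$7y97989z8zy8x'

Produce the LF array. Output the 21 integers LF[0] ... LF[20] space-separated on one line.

Answer: 14 11 18 15 6 12 7 0 1 16 8 2 9 3 10 19 4 20 17 5 13

Derivation:
Char counts: '$':1, '7':2, '8':3, '9':5, 'x':3, 'y':4, 'z':3
C (first-col start): C('$')=0, C('7')=1, C('8')=3, C('9')=6, C('x')=11, C('y')=14, C('z')=18
L[0]='y': occ=0, LF[0]=C('y')+0=14+0=14
L[1]='x': occ=0, LF[1]=C('x')+0=11+0=11
L[2]='z': occ=0, LF[2]=C('z')+0=18+0=18
L[3]='y': occ=1, LF[3]=C('y')+1=14+1=15
L[4]='9': occ=0, LF[4]=C('9')+0=6+0=6
L[5]='x': occ=1, LF[5]=C('x')+1=11+1=12
L[6]='9': occ=1, LF[6]=C('9')+1=6+1=7
L[7]='$': occ=0, LF[7]=C('$')+0=0+0=0
L[8]='7': occ=0, LF[8]=C('7')+0=1+0=1
L[9]='y': occ=2, LF[9]=C('y')+2=14+2=16
L[10]='9': occ=2, LF[10]=C('9')+2=6+2=8
L[11]='7': occ=1, LF[11]=C('7')+1=1+1=2
L[12]='9': occ=3, LF[12]=C('9')+3=6+3=9
L[13]='8': occ=0, LF[13]=C('8')+0=3+0=3
L[14]='9': occ=4, LF[14]=C('9')+4=6+4=10
L[15]='z': occ=1, LF[15]=C('z')+1=18+1=19
L[16]='8': occ=1, LF[16]=C('8')+1=3+1=4
L[17]='z': occ=2, LF[17]=C('z')+2=18+2=20
L[18]='y': occ=3, LF[18]=C('y')+3=14+3=17
L[19]='8': occ=2, LF[19]=C('8')+2=3+2=5
L[20]='x': occ=2, LF[20]=C('x')+2=11+2=13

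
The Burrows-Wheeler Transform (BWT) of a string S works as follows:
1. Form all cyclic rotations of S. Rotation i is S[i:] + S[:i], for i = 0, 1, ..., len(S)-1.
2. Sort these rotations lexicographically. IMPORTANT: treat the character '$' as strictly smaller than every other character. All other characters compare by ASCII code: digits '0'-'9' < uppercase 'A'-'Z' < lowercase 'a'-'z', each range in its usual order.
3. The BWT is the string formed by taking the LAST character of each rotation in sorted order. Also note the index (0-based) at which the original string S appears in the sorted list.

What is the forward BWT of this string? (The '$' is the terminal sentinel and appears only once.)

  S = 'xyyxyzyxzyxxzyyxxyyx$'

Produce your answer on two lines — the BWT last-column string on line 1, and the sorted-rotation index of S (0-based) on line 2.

All 21 rotations (rotation i = S[i:]+S[:i]):
  rot[0] = xyyxyzyxzyxxzyyxxyyx$
  rot[1] = yyxyzyxzyxxzyyxxyyx$x
  rot[2] = yxyzyxzyxxzyyxxyyx$xy
  rot[3] = xyzyxzyxxzyyxxyyx$xyy
  rot[4] = yzyxzyxxzyyxxyyx$xyyx
  rot[5] = zyxzyxxzyyxxyyx$xyyxy
  rot[6] = yxzyxxzyyxxyyx$xyyxyz
  rot[7] = xzyxxzyyxxyyx$xyyxyzy
  rot[8] = zyxxzyyxxyyx$xyyxyzyx
  rot[9] = yxxzyyxxyyx$xyyxyzyxz
  rot[10] = xxzyyxxyyx$xyyxyzyxzy
  rot[11] = xzyyxxyyx$xyyxyzyxzyx
  rot[12] = zyyxxyyx$xyyxyzyxzyxx
  rot[13] = yyxxyyx$xyyxyzyxzyxxz
  rot[14] = yxxyyx$xyyxyzyxzyxxzy
  rot[15] = xxyyx$xyyxyzyxzyxxzyy
  rot[16] = xyyx$xyyxyzyxzyxxzyyx
  rot[17] = yyx$xyyxyzyxzyxxzyyxx
  rot[18] = yx$xyyxyzyxzyxxzyyxxy
  rot[19] = x$xyyxyzyxzyxxzyyxxyy
  rot[20] = $xyyxyzyxzyxxzyyxxyyx
Sorted (with $ < everything):
  sorted[0] = $xyyxyzyxzyxxzyyxxyyx  (last char: 'x')
  sorted[1] = x$xyyxyzyxzyxxzyyxxyy  (last char: 'y')
  sorted[2] = xxyyx$xyyxyzyxzyxxzyy  (last char: 'y')
  sorted[3] = xxzyyxxyyx$xyyxyzyxzy  (last char: 'y')
  sorted[4] = xyyx$xyyxyzyxzyxxzyyx  (last char: 'x')
  sorted[5] = xyyxyzyxzyxxzyyxxyyx$  (last char: '$')
  sorted[6] = xyzyxzyxxzyyxxyyx$xyy  (last char: 'y')
  sorted[7] = xzyxxzyyxxyyx$xyyxyzy  (last char: 'y')
  sorted[8] = xzyyxxyyx$xyyxyzyxzyx  (last char: 'x')
  sorted[9] = yx$xyyxyzyxzyxxzyyxxy  (last char: 'y')
  sorted[10] = yxxyyx$xyyxyzyxzyxxzy  (last char: 'y')
  sorted[11] = yxxzyyxxyyx$xyyxyzyxz  (last char: 'z')
  sorted[12] = yxyzyxzyxxzyyxxyyx$xy  (last char: 'y')
  sorted[13] = yxzyxxzyyxxyyx$xyyxyz  (last char: 'z')
  sorted[14] = yyx$xyyxyzyxzyxxzyyxx  (last char: 'x')
  sorted[15] = yyxxyyx$xyyxyzyxzyxxz  (last char: 'z')
  sorted[16] = yyxyzyxzyxxzyyxxyyx$x  (last char: 'x')
  sorted[17] = yzyxzyxxzyyxxyyx$xyyx  (last char: 'x')
  sorted[18] = zyxxzyyxxyyx$xyyxyzyx  (last char: 'x')
  sorted[19] = zyxzyxxzyyxxyyx$xyyxy  (last char: 'y')
  sorted[20] = zyyxxyyx$xyyxyzyxzyxx  (last char: 'x')
Last column: xyyyx$yyxyyzyzxzxxxyx
Original string S is at sorted index 5

Answer: xyyyx$yyxyyzyzxzxxxyx
5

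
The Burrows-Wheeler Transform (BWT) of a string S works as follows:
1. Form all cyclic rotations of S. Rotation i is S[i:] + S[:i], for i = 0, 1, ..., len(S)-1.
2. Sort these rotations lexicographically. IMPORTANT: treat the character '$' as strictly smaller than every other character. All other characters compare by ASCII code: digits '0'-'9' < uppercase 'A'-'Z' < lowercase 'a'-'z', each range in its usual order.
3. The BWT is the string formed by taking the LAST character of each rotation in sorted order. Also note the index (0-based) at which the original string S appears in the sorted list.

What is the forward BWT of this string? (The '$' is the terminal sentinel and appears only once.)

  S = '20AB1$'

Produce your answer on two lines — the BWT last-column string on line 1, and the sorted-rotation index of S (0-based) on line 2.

Answer: 12B$0A
3

Derivation:
All 6 rotations (rotation i = S[i:]+S[:i]):
  rot[0] = 20AB1$
  rot[1] = 0AB1$2
  rot[2] = AB1$20
  rot[3] = B1$20A
  rot[4] = 1$20AB
  rot[5] = $20AB1
Sorted (with $ < everything):
  sorted[0] = $20AB1  (last char: '1')
  sorted[1] = 0AB1$2  (last char: '2')
  sorted[2] = 1$20AB  (last char: 'B')
  sorted[3] = 20AB1$  (last char: '$')
  sorted[4] = AB1$20  (last char: '0')
  sorted[5] = B1$20A  (last char: 'A')
Last column: 12B$0A
Original string S is at sorted index 3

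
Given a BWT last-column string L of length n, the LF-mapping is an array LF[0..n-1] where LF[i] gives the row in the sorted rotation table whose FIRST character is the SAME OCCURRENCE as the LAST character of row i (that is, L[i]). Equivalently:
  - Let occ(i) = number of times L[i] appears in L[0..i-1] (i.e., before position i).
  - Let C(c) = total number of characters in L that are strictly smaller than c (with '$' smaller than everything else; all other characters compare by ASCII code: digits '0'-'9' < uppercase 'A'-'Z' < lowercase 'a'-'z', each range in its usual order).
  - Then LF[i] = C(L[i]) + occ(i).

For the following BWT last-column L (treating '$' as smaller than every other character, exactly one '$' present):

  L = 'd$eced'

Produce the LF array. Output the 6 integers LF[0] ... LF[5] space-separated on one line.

Answer: 2 0 4 1 5 3

Derivation:
Char counts: '$':1, 'c':1, 'd':2, 'e':2
C (first-col start): C('$')=0, C('c')=1, C('d')=2, C('e')=4
L[0]='d': occ=0, LF[0]=C('d')+0=2+0=2
L[1]='$': occ=0, LF[1]=C('$')+0=0+0=0
L[2]='e': occ=0, LF[2]=C('e')+0=4+0=4
L[3]='c': occ=0, LF[3]=C('c')+0=1+0=1
L[4]='e': occ=1, LF[4]=C('e')+1=4+1=5
L[5]='d': occ=1, LF[5]=C('d')+1=2+1=3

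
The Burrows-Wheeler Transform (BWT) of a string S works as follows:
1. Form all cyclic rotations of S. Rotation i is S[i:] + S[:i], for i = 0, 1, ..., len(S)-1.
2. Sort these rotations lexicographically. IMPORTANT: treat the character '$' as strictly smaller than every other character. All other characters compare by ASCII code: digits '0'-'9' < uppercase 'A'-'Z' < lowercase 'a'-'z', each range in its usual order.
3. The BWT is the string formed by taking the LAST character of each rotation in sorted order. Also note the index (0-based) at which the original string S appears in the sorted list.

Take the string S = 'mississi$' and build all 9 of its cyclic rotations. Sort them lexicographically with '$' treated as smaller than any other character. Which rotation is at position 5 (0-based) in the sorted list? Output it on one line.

Answer: si$missis

Derivation:
All 9 rotations (rotation i = S[i:]+S[:i]):
  rot[0] = mississi$
  rot[1] = ississi$m
  rot[2] = ssissi$mi
  rot[3] = sissi$mis
  rot[4] = issi$miss
  rot[5] = ssi$missi
  rot[6] = si$missis
  rot[7] = i$mississ
  rot[8] = $mississi
Sorted (with $ < everything):
  sorted[0] = $mississi
  sorted[1] = i$mississ
  sorted[2] = issi$miss
  sorted[3] = ississi$m
  sorted[4] = mississi$
  sorted[5] = si$missis
  sorted[6] = sissi$mis
  sorted[7] = ssi$missi
  sorted[8] = ssissi$mi
sorted[5] = si$missis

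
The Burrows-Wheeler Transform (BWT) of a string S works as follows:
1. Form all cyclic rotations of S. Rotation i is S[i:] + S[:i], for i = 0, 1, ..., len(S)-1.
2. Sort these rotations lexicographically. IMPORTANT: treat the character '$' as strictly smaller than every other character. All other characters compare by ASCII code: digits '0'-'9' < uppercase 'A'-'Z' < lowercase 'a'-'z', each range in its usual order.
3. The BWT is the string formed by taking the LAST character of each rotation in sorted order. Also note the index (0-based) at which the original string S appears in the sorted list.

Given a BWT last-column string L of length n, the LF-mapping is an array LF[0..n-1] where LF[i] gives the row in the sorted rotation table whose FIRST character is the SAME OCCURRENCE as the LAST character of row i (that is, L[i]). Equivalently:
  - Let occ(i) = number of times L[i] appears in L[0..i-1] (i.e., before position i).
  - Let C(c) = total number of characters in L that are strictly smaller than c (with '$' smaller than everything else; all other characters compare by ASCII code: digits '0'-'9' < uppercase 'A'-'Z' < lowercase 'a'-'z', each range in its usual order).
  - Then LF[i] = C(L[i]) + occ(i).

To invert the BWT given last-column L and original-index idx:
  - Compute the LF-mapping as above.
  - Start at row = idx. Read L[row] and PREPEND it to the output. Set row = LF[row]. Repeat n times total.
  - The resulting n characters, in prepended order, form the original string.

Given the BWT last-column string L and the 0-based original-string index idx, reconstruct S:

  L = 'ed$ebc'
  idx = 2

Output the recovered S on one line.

Answer: cedbe$

Derivation:
LF mapping: 4 3 0 5 1 2
Walk LF starting at row 2, prepending L[row]:
  step 1: row=2, L[2]='$', prepend. Next row=LF[2]=0
  step 2: row=0, L[0]='e', prepend. Next row=LF[0]=4
  step 3: row=4, L[4]='b', prepend. Next row=LF[4]=1
  step 4: row=1, L[1]='d', prepend. Next row=LF[1]=3
  step 5: row=3, L[3]='e', prepend. Next row=LF[3]=5
  step 6: row=5, L[5]='c', prepend. Next row=LF[5]=2
Reversed output: cedbe$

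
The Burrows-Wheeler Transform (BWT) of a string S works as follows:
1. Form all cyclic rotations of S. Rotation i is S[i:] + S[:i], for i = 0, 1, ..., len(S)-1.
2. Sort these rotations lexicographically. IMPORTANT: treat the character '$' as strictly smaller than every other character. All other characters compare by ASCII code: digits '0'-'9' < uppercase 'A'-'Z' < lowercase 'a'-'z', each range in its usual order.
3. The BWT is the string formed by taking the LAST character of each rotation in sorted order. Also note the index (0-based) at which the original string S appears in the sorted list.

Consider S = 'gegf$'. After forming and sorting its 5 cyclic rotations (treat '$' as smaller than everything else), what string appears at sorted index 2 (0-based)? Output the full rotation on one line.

Answer: f$geg

Derivation:
All 5 rotations (rotation i = S[i:]+S[:i]):
  rot[0] = gegf$
  rot[1] = egf$g
  rot[2] = gf$ge
  rot[3] = f$geg
  rot[4] = $gegf
Sorted (with $ < everything):
  sorted[0] = $gegf
  sorted[1] = egf$g
  sorted[2] = f$geg
  sorted[3] = gegf$
  sorted[4] = gf$ge
sorted[2] = f$geg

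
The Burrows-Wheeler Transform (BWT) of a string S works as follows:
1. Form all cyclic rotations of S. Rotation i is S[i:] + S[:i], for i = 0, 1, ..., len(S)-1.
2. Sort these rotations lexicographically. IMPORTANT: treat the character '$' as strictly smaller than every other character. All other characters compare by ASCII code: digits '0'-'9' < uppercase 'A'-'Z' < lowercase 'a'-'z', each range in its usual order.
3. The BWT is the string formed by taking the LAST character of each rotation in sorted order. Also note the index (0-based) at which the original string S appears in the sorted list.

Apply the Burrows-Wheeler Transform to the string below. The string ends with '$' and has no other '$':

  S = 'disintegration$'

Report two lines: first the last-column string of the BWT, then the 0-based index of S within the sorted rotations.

Answer: nr$testdoiigina
2

Derivation:
All 15 rotations (rotation i = S[i:]+S[:i]):
  rot[0] = disintegration$
  rot[1] = isintegration$d
  rot[2] = sintegration$di
  rot[3] = integration$dis
  rot[4] = ntegration$disi
  rot[5] = tegration$disin
  rot[6] = egration$disint
  rot[7] = gration$disinte
  rot[8] = ration$disinteg
  rot[9] = ation$disintegr
  rot[10] = tion$disintegra
  rot[11] = ion$disintegrat
  rot[12] = on$disintegrati
  rot[13] = n$disintegratio
  rot[14] = $disintegration
Sorted (with $ < everything):
  sorted[0] = $disintegration  (last char: 'n')
  sorted[1] = ation$disintegr  (last char: 'r')
  sorted[2] = disintegration$  (last char: '$')
  sorted[3] = egration$disint  (last char: 't')
  sorted[4] = gration$disinte  (last char: 'e')
  sorted[5] = integration$dis  (last char: 's')
  sorted[6] = ion$disintegrat  (last char: 't')
  sorted[7] = isintegration$d  (last char: 'd')
  sorted[8] = n$disintegratio  (last char: 'o')
  sorted[9] = ntegration$disi  (last char: 'i')
  sorted[10] = on$disintegrati  (last char: 'i')
  sorted[11] = ration$disinteg  (last char: 'g')
  sorted[12] = sintegration$di  (last char: 'i')
  sorted[13] = tegration$disin  (last char: 'n')
  sorted[14] = tion$disintegra  (last char: 'a')
Last column: nr$testdoiigina
Original string S is at sorted index 2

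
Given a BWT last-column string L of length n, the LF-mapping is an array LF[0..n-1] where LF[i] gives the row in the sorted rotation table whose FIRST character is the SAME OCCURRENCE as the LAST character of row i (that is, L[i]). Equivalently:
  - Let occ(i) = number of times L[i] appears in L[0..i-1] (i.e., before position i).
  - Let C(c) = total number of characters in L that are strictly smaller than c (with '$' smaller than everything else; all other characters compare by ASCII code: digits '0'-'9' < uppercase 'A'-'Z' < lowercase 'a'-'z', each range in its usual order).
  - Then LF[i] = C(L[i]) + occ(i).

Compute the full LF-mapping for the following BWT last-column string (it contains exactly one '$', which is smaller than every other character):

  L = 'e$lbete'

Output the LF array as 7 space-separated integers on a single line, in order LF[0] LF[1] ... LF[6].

Char counts: '$':1, 'b':1, 'e':3, 'l':1, 't':1
C (first-col start): C('$')=0, C('b')=1, C('e')=2, C('l')=5, C('t')=6
L[0]='e': occ=0, LF[0]=C('e')+0=2+0=2
L[1]='$': occ=0, LF[1]=C('$')+0=0+0=0
L[2]='l': occ=0, LF[2]=C('l')+0=5+0=5
L[3]='b': occ=0, LF[3]=C('b')+0=1+0=1
L[4]='e': occ=1, LF[4]=C('e')+1=2+1=3
L[5]='t': occ=0, LF[5]=C('t')+0=6+0=6
L[6]='e': occ=2, LF[6]=C('e')+2=2+2=4

Answer: 2 0 5 1 3 6 4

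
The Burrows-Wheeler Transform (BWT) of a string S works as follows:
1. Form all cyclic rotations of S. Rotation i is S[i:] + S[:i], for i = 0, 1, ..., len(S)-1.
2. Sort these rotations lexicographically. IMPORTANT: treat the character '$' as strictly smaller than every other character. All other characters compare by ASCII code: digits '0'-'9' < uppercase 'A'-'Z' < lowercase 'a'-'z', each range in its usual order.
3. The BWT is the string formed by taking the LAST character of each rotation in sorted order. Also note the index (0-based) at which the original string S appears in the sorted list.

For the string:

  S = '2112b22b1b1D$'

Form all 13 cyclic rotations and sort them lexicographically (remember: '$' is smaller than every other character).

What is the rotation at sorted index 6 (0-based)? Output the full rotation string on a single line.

Answer: 22b1b1D$2112b

Derivation:
All 13 rotations (rotation i = S[i:]+S[:i]):
  rot[0] = 2112b22b1b1D$
  rot[1] = 112b22b1b1D$2
  rot[2] = 12b22b1b1D$21
  rot[3] = 2b22b1b1D$211
  rot[4] = b22b1b1D$2112
  rot[5] = 22b1b1D$2112b
  rot[6] = 2b1b1D$2112b2
  rot[7] = b1b1D$2112b22
  rot[8] = 1b1D$2112b22b
  rot[9] = b1D$2112b22b1
  rot[10] = 1D$2112b22b1b
  rot[11] = D$2112b22b1b1
  rot[12] = $2112b22b1b1D
Sorted (with $ < everything):
  sorted[0] = $2112b22b1b1D
  sorted[1] = 112b22b1b1D$2
  sorted[2] = 12b22b1b1D$21
  sorted[3] = 1D$2112b22b1b
  sorted[4] = 1b1D$2112b22b
  sorted[5] = 2112b22b1b1D$
  sorted[6] = 22b1b1D$2112b
  sorted[7] = 2b1b1D$2112b2
  sorted[8] = 2b22b1b1D$211
  sorted[9] = D$2112b22b1b1
  sorted[10] = b1D$2112b22b1
  sorted[11] = b1b1D$2112b22
  sorted[12] = b22b1b1D$2112
sorted[6] = 22b1b1D$2112b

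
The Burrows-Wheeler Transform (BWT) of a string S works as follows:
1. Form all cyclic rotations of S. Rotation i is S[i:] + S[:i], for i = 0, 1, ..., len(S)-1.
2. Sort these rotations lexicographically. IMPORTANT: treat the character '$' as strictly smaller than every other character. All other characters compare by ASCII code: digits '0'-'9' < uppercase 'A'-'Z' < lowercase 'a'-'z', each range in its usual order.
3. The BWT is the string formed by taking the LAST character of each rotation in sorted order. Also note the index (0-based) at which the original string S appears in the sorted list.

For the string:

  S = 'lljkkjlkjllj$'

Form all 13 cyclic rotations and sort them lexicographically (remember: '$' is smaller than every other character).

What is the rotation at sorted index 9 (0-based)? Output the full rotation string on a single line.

Answer: ljkkjlkjllj$l

Derivation:
All 13 rotations (rotation i = S[i:]+S[:i]):
  rot[0] = lljkkjlkjllj$
  rot[1] = ljkkjlkjllj$l
  rot[2] = jkkjlkjllj$ll
  rot[3] = kkjlkjllj$llj
  rot[4] = kjlkjllj$lljk
  rot[5] = jlkjllj$lljkk
  rot[6] = lkjllj$lljkkj
  rot[7] = kjllj$lljkkjl
  rot[8] = jllj$lljkkjlk
  rot[9] = llj$lljkkjlkj
  rot[10] = lj$lljkkjlkjl
  rot[11] = j$lljkkjlkjll
  rot[12] = $lljkkjlkjllj
Sorted (with $ < everything):
  sorted[0] = $lljkkjlkjllj
  sorted[1] = j$lljkkjlkjll
  sorted[2] = jkkjlkjllj$ll
  sorted[3] = jlkjllj$lljkk
  sorted[4] = jllj$lljkkjlk
  sorted[5] = kjlkjllj$lljk
  sorted[6] = kjllj$lljkkjl
  sorted[7] = kkjlkjllj$llj
  sorted[8] = lj$lljkkjlkjl
  sorted[9] = ljkkjlkjllj$l
  sorted[10] = lkjllj$lljkkj
  sorted[11] = llj$lljkkjlkj
  sorted[12] = lljkkjlkjllj$
sorted[9] = ljkkjlkjllj$l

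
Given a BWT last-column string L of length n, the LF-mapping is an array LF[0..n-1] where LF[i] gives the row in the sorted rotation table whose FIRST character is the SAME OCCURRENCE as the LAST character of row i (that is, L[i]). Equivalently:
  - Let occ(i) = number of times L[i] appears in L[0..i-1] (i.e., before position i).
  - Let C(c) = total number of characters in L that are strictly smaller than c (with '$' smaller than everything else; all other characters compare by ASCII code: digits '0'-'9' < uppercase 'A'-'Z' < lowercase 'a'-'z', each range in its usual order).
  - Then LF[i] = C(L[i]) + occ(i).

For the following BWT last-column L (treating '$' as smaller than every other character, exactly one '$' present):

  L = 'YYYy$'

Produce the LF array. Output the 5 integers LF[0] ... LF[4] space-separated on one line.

Answer: 1 2 3 4 0

Derivation:
Char counts: '$':1, 'Y':3, 'y':1
C (first-col start): C('$')=0, C('Y')=1, C('y')=4
L[0]='Y': occ=0, LF[0]=C('Y')+0=1+0=1
L[1]='Y': occ=1, LF[1]=C('Y')+1=1+1=2
L[2]='Y': occ=2, LF[2]=C('Y')+2=1+2=3
L[3]='y': occ=0, LF[3]=C('y')+0=4+0=4
L[4]='$': occ=0, LF[4]=C('$')+0=0+0=0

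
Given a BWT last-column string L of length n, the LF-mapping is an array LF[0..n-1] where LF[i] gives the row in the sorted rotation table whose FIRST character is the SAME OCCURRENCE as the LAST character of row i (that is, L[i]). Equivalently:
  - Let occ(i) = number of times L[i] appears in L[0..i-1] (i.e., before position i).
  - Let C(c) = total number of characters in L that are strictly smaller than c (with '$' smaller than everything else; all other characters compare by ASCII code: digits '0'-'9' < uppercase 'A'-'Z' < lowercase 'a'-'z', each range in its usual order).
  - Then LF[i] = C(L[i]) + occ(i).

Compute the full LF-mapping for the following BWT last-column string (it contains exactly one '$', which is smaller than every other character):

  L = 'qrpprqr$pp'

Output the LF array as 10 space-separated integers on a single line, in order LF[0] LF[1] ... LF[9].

Char counts: '$':1, 'p':4, 'q':2, 'r':3
C (first-col start): C('$')=0, C('p')=1, C('q')=5, C('r')=7
L[0]='q': occ=0, LF[0]=C('q')+0=5+0=5
L[1]='r': occ=0, LF[1]=C('r')+0=7+0=7
L[2]='p': occ=0, LF[2]=C('p')+0=1+0=1
L[3]='p': occ=1, LF[3]=C('p')+1=1+1=2
L[4]='r': occ=1, LF[4]=C('r')+1=7+1=8
L[5]='q': occ=1, LF[5]=C('q')+1=5+1=6
L[6]='r': occ=2, LF[6]=C('r')+2=7+2=9
L[7]='$': occ=0, LF[7]=C('$')+0=0+0=0
L[8]='p': occ=2, LF[8]=C('p')+2=1+2=3
L[9]='p': occ=3, LF[9]=C('p')+3=1+3=4

Answer: 5 7 1 2 8 6 9 0 3 4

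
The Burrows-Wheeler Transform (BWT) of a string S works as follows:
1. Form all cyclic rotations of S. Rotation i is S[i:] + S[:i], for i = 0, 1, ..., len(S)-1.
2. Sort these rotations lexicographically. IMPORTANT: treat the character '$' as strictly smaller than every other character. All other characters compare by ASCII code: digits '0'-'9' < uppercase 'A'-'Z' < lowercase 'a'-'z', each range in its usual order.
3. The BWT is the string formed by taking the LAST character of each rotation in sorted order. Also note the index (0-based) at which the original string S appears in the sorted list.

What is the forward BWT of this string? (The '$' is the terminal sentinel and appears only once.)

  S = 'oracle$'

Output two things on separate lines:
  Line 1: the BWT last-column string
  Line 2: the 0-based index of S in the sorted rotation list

Answer: eralc$o
5

Derivation:
All 7 rotations (rotation i = S[i:]+S[:i]):
  rot[0] = oracle$
  rot[1] = racle$o
  rot[2] = acle$or
  rot[3] = cle$ora
  rot[4] = le$orac
  rot[5] = e$oracl
  rot[6] = $oracle
Sorted (with $ < everything):
  sorted[0] = $oracle  (last char: 'e')
  sorted[1] = acle$or  (last char: 'r')
  sorted[2] = cle$ora  (last char: 'a')
  sorted[3] = e$oracl  (last char: 'l')
  sorted[4] = le$orac  (last char: 'c')
  sorted[5] = oracle$  (last char: '$')
  sorted[6] = racle$o  (last char: 'o')
Last column: eralc$o
Original string S is at sorted index 5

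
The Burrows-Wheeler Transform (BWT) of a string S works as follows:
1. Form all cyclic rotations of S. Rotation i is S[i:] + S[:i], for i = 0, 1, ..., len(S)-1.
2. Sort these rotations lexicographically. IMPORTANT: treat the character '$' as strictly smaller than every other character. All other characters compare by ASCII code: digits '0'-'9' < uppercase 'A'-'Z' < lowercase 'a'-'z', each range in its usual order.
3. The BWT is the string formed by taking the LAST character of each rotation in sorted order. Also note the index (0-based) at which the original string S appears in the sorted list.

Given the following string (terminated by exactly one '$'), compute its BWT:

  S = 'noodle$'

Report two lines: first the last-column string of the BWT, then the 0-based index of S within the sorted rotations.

All 7 rotations (rotation i = S[i:]+S[:i]):
  rot[0] = noodle$
  rot[1] = oodle$n
  rot[2] = odle$no
  rot[3] = dle$noo
  rot[4] = le$nood
  rot[5] = e$noodl
  rot[6] = $noodle
Sorted (with $ < everything):
  sorted[0] = $noodle  (last char: 'e')
  sorted[1] = dle$noo  (last char: 'o')
  sorted[2] = e$noodl  (last char: 'l')
  sorted[3] = le$nood  (last char: 'd')
  sorted[4] = noodle$  (last char: '$')
  sorted[5] = odle$no  (last char: 'o')
  sorted[6] = oodle$n  (last char: 'n')
Last column: eold$on
Original string S is at sorted index 4

Answer: eold$on
4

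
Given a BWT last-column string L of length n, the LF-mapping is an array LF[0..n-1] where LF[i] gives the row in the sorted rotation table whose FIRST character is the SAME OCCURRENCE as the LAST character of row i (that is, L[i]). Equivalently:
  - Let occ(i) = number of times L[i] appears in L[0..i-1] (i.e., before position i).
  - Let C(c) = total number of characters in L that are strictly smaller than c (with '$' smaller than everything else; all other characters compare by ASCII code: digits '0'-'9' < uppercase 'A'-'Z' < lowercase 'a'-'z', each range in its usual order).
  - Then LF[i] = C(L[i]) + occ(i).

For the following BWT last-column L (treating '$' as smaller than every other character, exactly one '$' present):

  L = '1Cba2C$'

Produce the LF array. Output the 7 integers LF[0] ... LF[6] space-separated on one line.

Answer: 1 3 6 5 2 4 0

Derivation:
Char counts: '$':1, '1':1, '2':1, 'C':2, 'a':1, 'b':1
C (first-col start): C('$')=0, C('1')=1, C('2')=2, C('C')=3, C('a')=5, C('b')=6
L[0]='1': occ=0, LF[0]=C('1')+0=1+0=1
L[1]='C': occ=0, LF[1]=C('C')+0=3+0=3
L[2]='b': occ=0, LF[2]=C('b')+0=6+0=6
L[3]='a': occ=0, LF[3]=C('a')+0=5+0=5
L[4]='2': occ=0, LF[4]=C('2')+0=2+0=2
L[5]='C': occ=1, LF[5]=C('C')+1=3+1=4
L[6]='$': occ=0, LF[6]=C('$')+0=0+0=0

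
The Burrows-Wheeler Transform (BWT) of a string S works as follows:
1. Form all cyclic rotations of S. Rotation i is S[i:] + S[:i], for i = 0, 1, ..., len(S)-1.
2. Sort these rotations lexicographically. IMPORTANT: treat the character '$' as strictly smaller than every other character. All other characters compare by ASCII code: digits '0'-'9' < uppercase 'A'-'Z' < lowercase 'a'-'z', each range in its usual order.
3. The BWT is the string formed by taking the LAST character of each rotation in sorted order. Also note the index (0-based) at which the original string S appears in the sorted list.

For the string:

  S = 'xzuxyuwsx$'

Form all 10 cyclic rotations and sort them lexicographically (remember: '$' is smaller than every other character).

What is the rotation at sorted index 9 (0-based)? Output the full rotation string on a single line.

Answer: zuxyuwsx$x

Derivation:
All 10 rotations (rotation i = S[i:]+S[:i]):
  rot[0] = xzuxyuwsx$
  rot[1] = zuxyuwsx$x
  rot[2] = uxyuwsx$xz
  rot[3] = xyuwsx$xzu
  rot[4] = yuwsx$xzux
  rot[5] = uwsx$xzuxy
  rot[6] = wsx$xzuxyu
  rot[7] = sx$xzuxyuw
  rot[8] = x$xzuxyuws
  rot[9] = $xzuxyuwsx
Sorted (with $ < everything):
  sorted[0] = $xzuxyuwsx
  sorted[1] = sx$xzuxyuw
  sorted[2] = uwsx$xzuxy
  sorted[3] = uxyuwsx$xz
  sorted[4] = wsx$xzuxyu
  sorted[5] = x$xzuxyuws
  sorted[6] = xyuwsx$xzu
  sorted[7] = xzuxyuwsx$
  sorted[8] = yuwsx$xzux
  sorted[9] = zuxyuwsx$x
sorted[9] = zuxyuwsx$x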